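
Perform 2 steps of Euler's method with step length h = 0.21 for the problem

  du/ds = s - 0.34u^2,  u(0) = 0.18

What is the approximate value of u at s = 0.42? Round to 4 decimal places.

Euler: u_{n+1} = u_n + h·f(s_n, u_n).
s=0.000000, u=0.180000: f=-0.011016 → u ← 0.180000 + 0.21·(-0.011016) = 0.177687
s=0.210000, u=0.177687: f=0.199265 → u ← 0.177687 + 0.21·0.199265 = 0.219532
u(0.42) ≈ 0.2195

0.2195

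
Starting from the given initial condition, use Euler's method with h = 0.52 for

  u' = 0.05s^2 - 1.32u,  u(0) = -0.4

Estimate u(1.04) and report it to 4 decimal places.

Euler: u_{n+1} = u_n + h·f(s_n, u_n).
s=0.000000, u=-0.400000: f=0.528000 → u ← -0.400000 + 0.52·0.528000 = -0.125440
s=0.520000, u=-0.125440: f=0.179101 → u ← -0.125440 + 0.52·0.179101 = -0.032308
u(1.04) ≈ -0.0323

-0.0323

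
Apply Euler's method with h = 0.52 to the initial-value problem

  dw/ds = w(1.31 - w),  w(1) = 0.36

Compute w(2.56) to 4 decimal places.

Euler: w_{n+1} = w_n + h·f(s_n, w_n).
s=1.000000, w=0.360000: f=0.342000 → w ← 0.360000 + 0.52·0.342000 = 0.537840
s=1.520000, w=0.537840: f=0.415299 → w ← 0.537840 + 0.52·0.415299 = 0.753795
s=2.040000, w=0.753795: f=0.419265 → w ← 0.753795 + 0.52·0.419265 = 0.971813
w(2.56) ≈ 0.9718

0.9718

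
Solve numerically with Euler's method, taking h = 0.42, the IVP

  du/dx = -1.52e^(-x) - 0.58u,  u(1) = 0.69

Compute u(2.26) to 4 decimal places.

Euler: u_{n+1} = u_n + h·f(x_n, u_n).
x=1.000000, u=0.690000: f=-0.959377 → u ← 0.690000 + 0.42·(-0.959377) = 0.287062
x=1.420000, u=0.287062: f=-0.533901 → u ← 0.287062 + 0.42·(-0.533901) = 0.062823
x=1.840000, u=0.062823: f=-0.277840 → u ← 0.062823 + 0.42·(-0.277840) = -0.053870
u(2.26) ≈ -0.0539

-0.0539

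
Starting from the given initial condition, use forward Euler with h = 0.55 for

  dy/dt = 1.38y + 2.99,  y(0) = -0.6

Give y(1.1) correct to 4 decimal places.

2.6807

Euler: y_{n+1} = y_n + h·f(t_n, y_n).
t=0.000000, y=-0.600000: f=2.162000 → y ← -0.600000 + 0.55·2.162000 = 0.589100
t=0.550000, y=0.589100: f=3.802958 → y ← 0.589100 + 0.55·3.802958 = 2.680727
y(1.1) ≈ 2.6807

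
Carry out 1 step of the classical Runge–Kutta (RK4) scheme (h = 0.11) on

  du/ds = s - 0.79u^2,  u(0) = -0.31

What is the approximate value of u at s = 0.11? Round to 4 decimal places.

-0.3124

RK4: k1 = f(s_n, u_n); k2 = f(s_n + h/2, u_n + (h/2)·k1); k3 = f(s_n + h/2, u_n + (h/2)·k2); k4 = f(s_n + h, u_n + h·k3); u_{n+1} = u_n + (h/6)·(k1 + 2k2 + 2k3 + k4).
s=0.000000, u=-0.310000:
  k1 = f(0.000000, -0.310000) = -0.075919
  k2 = f(0.055000, -0.314176) = -0.022978
  k3 = f(0.055000, -0.311264) = -0.021539
  k4 = f(0.110000, -0.312369) = 0.032916
  u ← -0.310000 + (0.11/6)·(k1 + 2k2 + 2k3 + k4) = -0.312421
u(0.11) ≈ -0.3124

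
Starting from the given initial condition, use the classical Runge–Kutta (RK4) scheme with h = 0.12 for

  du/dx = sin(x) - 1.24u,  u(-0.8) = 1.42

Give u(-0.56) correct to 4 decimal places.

0.9252

RK4: k1 = f(x_n, u_n); k2 = f(x_n + h/2, u_n + (h/2)·k1); k3 = f(x_n + h/2, u_n + (h/2)·k2); k4 = f(x_n + h, u_n + h·k3); u_{n+1} = u_n + (h/6)·(k1 + 2k2 + 2k3 + k4).
x=-0.800000, u=1.420000:
  k1 = f(-0.800000, 1.420000) = -2.478156
  k2 = f(-0.740000, 1.271311) = -2.250713
  k3 = f(-0.740000, 1.284957) = -2.267635
  k4 = f(-0.680000, 1.147884) = -2.052169
  u ← 1.420000 + (0.12/6)·(k1 + 2k2 + 2k3 + k4) = 1.148660
x=-0.680000, u=1.148660:
  k1 = f(-0.680000, 1.148660) = -2.053131
  k2 = f(-0.620000, 1.025472) = -1.852620
  k3 = f(-0.620000, 1.037502) = -1.867538
  k4 = f(-0.560000, 0.924555) = -1.677634
  u ← 1.148660 + (0.12/6)·(k1 + 2k2 + 2k3 + k4) = 0.925238
u(-0.56) ≈ 0.9252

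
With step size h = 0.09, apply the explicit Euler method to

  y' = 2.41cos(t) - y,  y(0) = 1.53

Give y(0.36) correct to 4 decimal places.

Euler: y_{n+1} = y_n + h·f(t_n, y_n).
t=0.000000, y=1.530000: f=0.880000 → y ← 1.530000 + 0.09·0.880000 = 1.609200
t=0.090000, y=1.609200: f=0.791046 → y ← 1.609200 + 0.09·0.791046 = 1.680394
t=0.180000, y=1.680394: f=0.690669 → y ← 1.680394 + 0.09·0.690669 = 1.742554
t=0.270000, y=1.742554: f=0.580133 → y ← 1.742554 + 0.09·0.580133 = 1.794766
y(0.36) ≈ 1.7948

1.7948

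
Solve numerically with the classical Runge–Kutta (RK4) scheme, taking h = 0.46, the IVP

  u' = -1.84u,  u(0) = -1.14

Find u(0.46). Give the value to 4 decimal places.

RK4: k1 = f(x_n, u_n); k2 = f(x_n + h/2, u_n + (h/2)·k1); k3 = f(x_n + h/2, u_n + (h/2)·k2); k4 = f(x_n + h, u_n + h·k3); u_{n+1} = u_n + (h/6)·(k1 + 2k2 + 2k3 + k4).
x=0.000000, u=-1.140000:
  k1 = f(0.000000, -1.140000) = 2.097600
  k2 = f(0.230000, -0.657552) = 1.209896
  k3 = f(0.230000, -0.861724) = 1.585572
  k4 = f(0.460000, -0.410637) = 0.755572
  u ← -1.140000 + (0.46/6)·(k1 + 2k2 + 2k3 + k4) = -0.492618
u(0.46) ≈ -0.4926

-0.4926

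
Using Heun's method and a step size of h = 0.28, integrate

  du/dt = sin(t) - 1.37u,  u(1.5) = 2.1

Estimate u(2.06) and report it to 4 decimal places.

Heun: k1 = f(t_n, u_n); k2 = f(t_n + h, u_n + h·k1); u_{n+1} = u_n + (h/2)·(k1 + k2).
t=1.500000, u=2.100000:
  k1 = f(1.500000, 2.100000) = -1.879505
  k2 = f(1.780000, 1.573739) = -1.177825
  u ← 2.100000 + (0.28/2)·(-1.879505 + (-1.177825)) = 1.671974
t=1.780000, u=1.671974:
  k1 = f(1.780000, 1.671974) = -1.312407
  k2 = f(2.060000, 1.304500) = -0.904457
  u ← 1.671974 + (0.28/2)·(-1.312407 + (-0.904457)) = 1.361613
u(2.06) ≈ 1.3616

1.3616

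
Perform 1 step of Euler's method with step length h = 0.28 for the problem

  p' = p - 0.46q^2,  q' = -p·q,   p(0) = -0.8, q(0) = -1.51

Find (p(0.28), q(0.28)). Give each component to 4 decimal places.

-1.3177, -1.8482

Euler on (p,q): p_{n+1} = p_n + h·p', q_{n+1} = q_n + h·q'.
0.000000: (-0.800000, -1.510000); f=(-1.848846, -1.208000) → (-1.317677, -1.848240)
(p(0.28), q(0.28)) ≈ (-1.3177, -1.8482)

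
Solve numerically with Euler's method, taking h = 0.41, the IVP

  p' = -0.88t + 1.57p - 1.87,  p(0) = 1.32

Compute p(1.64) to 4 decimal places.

0.8024

Euler: p_{n+1} = p_n + h·f(t_n, p_n).
t=0.000000, p=1.320000: f=0.202400 → p ← 1.320000 + 0.41·0.202400 = 1.402984
t=0.410000, p=1.402984: f=-0.028115 → p ← 1.402984 + 0.41·(-0.028115) = 1.391457
t=0.820000, p=1.391457: f=-0.407013 → p ← 1.391457 + 0.41·(-0.407013) = 1.224582
t=1.230000, p=1.224582: f=-1.029807 → p ← 1.224582 + 0.41·(-1.029807) = 0.802361
p(1.64) ≈ 0.8024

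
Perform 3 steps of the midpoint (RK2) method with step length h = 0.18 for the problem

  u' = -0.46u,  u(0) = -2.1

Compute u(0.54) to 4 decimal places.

Midpoint: k1 = f(t_n, u_n); k2 = f(t_n + h/2, u_n + (h/2)·k1); u_{n+1} = u_n + h·k2.
t=0.000000, u=-2.100000:
  k1 = f(0.000000, -2.100000) = 0.966000
  k2 = f(0.090000, -2.013060) = 0.926008
  u ← -2.100000 + 0.18·0.926008 = -1.933319
t=0.180000, u=-1.933319:
  k1 = f(0.180000, -1.933319) = 0.889327
  k2 = f(0.270000, -1.853279) = 0.852508
  u ← -1.933319 + 0.18·0.852508 = -1.779867
t=0.360000, u=-1.779867:
  k1 = f(0.360000, -1.779867) = 0.818739
  k2 = f(0.450000, -1.706181) = 0.784843
  u ← -1.779867 + 0.18·0.784843 = -1.638595
u(0.54) ≈ -1.6386

-1.6386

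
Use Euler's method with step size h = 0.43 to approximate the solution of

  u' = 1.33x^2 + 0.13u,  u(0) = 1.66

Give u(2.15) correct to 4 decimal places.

5.4717

Euler: u_{n+1} = u_n + h·f(x_n, u_n).
x=0.000000, u=1.660000: f=0.215800 → u ← 1.660000 + 0.43·0.215800 = 1.752794
x=0.430000, u=1.752794: f=0.473780 → u ← 1.752794 + 0.43·0.473780 = 1.956519
x=0.860000, u=1.956519: f=1.238016 → u ← 1.956519 + 0.43·1.238016 = 2.488866
x=1.290000, u=2.488866: f=2.536806 → u ← 2.488866 + 0.43·2.536806 = 3.579693
x=1.720000, u=3.579693: f=4.400032 → u ← 3.579693 + 0.43·4.400032 = 5.471706
u(2.15) ≈ 5.4717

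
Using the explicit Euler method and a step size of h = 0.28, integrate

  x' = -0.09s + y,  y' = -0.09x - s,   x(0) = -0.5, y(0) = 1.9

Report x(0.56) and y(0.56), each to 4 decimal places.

0.5605, 1.8334

Euler on (x,y): x_{n+1} = x_n + h·x', y_{n+1} = y_n + h·y'.
0.000000: (-0.500000, 1.900000); f=(1.900000, 0.045000) → (0.032000, 1.912600)
0.280000: (0.032000, 1.912600); f=(1.887400, -0.282880) → (0.560472, 1.833394)
(x(0.56), y(0.56)) ≈ (0.5605, 1.8334)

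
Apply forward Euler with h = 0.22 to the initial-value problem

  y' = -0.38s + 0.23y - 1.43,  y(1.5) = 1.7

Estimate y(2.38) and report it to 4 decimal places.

0.0588

Euler: y_{n+1} = y_n + h·f(s_n, y_n).
s=1.500000, y=1.700000: f=-1.609000 → y ← 1.700000 + 0.22·(-1.609000) = 1.346020
s=1.720000, y=1.346020: f=-1.774015 → y ← 1.346020 + 0.22·(-1.774015) = 0.955737
s=1.940000, y=0.955737: f=-1.947381 → y ← 0.955737 + 0.22·(-1.947381) = 0.527313
s=2.160000, y=0.527313: f=-2.129518 → y ← 0.527313 + 0.22·(-2.129518) = 0.058819
y(2.38) ≈ 0.0588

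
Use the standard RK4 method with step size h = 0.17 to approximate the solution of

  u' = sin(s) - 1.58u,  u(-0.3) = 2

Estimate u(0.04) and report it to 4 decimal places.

RK4: k1 = f(s_n, u_n); k2 = f(s_n + h/2, u_n + (h/2)·k1); k3 = f(s_n + h/2, u_n + (h/2)·k2); k4 = f(s_n + h, u_n + h·k3); u_{n+1} = u_n + (h/6)·(k1 + 2k2 + 2k3 + k4).
s=-0.300000, u=2.000000:
  k1 = f(-0.300000, 2.000000) = -3.455520
  k2 = f(-0.215000, 1.706281) = -2.909271
  k3 = f(-0.215000, 1.752712) = -2.982632
  k4 = f(-0.130000, 1.492953) = -2.488499
  u ← 2.000000 + (0.17/6)·(k1 + 2k2 + 2k3 + k4) = 1.497712
s=-0.130000, u=1.497712:
  k1 = f(-0.130000, 1.497712) = -2.496018
  k2 = f(-0.045000, 1.285550) = -2.076154
  k3 = f(-0.045000, 1.321239) = -2.132542
  k4 = f(0.040000, 1.135180) = -1.753594
  u ← 1.497712 + (0.17/6)·(k1 + 2k2 + 2k3 + k4) = 1.138813
u(0.04) ≈ 1.1388

1.1388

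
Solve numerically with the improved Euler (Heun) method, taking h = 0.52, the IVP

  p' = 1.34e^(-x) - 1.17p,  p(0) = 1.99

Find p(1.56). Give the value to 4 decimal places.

0.7351

Heun: k1 = f(x_n, p_n); k2 = f(x_n + h, p_n + h·k1); p_{n+1} = p_n + (h/2)·(k1 + k2).
x=0.000000, p=1.990000:
  k1 = f(0.000000, 1.990000) = -0.988300
  k2 = f(0.520000, 1.476084) = -0.930361
  p ← 1.990000 + (0.52/2)·(-0.988300 + (-0.930361)) = 1.491148
x=0.520000, p=1.491148:
  k1 = f(0.520000, 1.491148) = -0.947986
  k2 = f(1.040000, 0.998196) = -0.694260
  p ← 1.491148 + (0.52/2)·(-0.947986 + (-0.694260)) = 1.064164
x=1.040000, p=1.064164:
  k1 = f(1.040000, 1.064164) = -0.771443
  k2 = f(1.560000, 0.663014) = -0.494144
  p ← 1.064164 + (0.52/2)·(-0.771443 + (-0.494144)) = 0.735112
p(1.56) ≈ 0.7351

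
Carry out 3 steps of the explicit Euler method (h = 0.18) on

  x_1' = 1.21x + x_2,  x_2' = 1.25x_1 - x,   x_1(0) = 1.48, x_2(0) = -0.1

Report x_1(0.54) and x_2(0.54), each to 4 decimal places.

1.7169, 0.8120

Euler on (x_1,x_2): x_1_{n+1} = x_1_n + h·x_1', x_2_{n+1} = x_2_n + h·x_2'.
0.000000: (1.480000, -0.100000); f=(-0.100000, 1.850000) → (1.462000, 0.233000)
0.180000: (1.462000, 0.233000); f=(0.450800, 1.647500) → (1.543144, 0.529550)
0.360000: (1.543144, 0.529550); f=(0.965150, 1.568930) → (1.716871, 0.811957)
(x_1(0.54), x_2(0.54)) ≈ (1.7169, 0.8120)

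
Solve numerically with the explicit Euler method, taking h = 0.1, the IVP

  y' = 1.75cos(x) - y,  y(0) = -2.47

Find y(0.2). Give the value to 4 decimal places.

Euler: y_{n+1} = y_n + h·f(x_n, y_n).
x=0.000000, y=-2.470000: f=4.220000 → y ← -2.470000 + 0.1·4.220000 = -2.048000
x=0.100000, y=-2.048000: f=3.789257 → y ← -2.048000 + 0.1·3.789257 = -1.669074
y(0.2) ≈ -1.6691

-1.6691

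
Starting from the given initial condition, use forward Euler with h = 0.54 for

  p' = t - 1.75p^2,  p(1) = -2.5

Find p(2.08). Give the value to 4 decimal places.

Euler: p_{n+1} = p_n + h·f(t_n, p_n).
t=1.000000, p=-2.500000: f=-9.937500 → p ← -2.500000 + 0.54·(-9.937500) = -7.866250
t=1.540000, p=-7.866250: f=-106.746306 → p ← -7.866250 + 0.54·(-106.746306) = -65.509255
p(2.08) ≈ -65.5093

-65.5093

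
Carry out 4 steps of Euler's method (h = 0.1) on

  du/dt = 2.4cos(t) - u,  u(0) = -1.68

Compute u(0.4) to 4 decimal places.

-0.2929

Euler: u_{n+1} = u_n + h·f(t_n, u_n).
t=0.000000, u=-1.680000: f=4.080000 → u ← -1.680000 + 0.1·4.080000 = -1.272000
t=0.100000, u=-1.272000: f=3.660010 → u ← -1.272000 + 0.1·3.660010 = -0.905999
t=0.200000, u=-0.905999: f=3.258159 → u ← -0.905999 + 0.1·3.258159 = -0.580183
t=0.300000, u=-0.580183: f=2.872991 → u ← -0.580183 + 0.1·2.872991 = -0.292884
u(0.4) ≈ -0.2929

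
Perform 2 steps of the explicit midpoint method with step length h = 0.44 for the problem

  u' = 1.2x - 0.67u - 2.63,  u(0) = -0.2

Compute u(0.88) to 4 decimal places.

-1.4362

Midpoint: k1 = f(x_n, u_n); k2 = f(x_n + h/2, u_n + (h/2)·k1); u_{n+1} = u_n + h·k2.
x=0.000000, u=-0.200000:
  k1 = f(0.000000, -0.200000) = -2.496000
  k2 = f(0.220000, -0.749120) = -1.864090
  u ← -0.200000 + 0.44·(-1.864090) = -1.020199
x=0.440000, u=-1.020199:
  k1 = f(0.440000, -1.020199) = -1.418466
  k2 = f(0.660000, -1.332262) = -0.945384
  u ← -1.020199 + 0.44·(-0.945384) = -1.436169
u(0.88) ≈ -1.4362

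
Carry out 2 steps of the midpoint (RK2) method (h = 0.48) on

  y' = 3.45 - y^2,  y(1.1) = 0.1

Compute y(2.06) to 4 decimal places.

Midpoint: k1 = f(x_n, y_n); k2 = f(x_n + h/2, y_n + (h/2)·k1); y_{n+1} = y_n + h·k2.
x=1.100000, y=0.100000:
  k1 = f(1.100000, 0.100000) = 3.440000
  k2 = f(1.340000, 0.925600) = 2.593265
  y ← 0.100000 + 0.48·2.593265 = 1.344767
x=1.580000, y=1.344767:
  k1 = f(1.580000, 1.344767) = 1.641602
  k2 = f(1.820000, 1.738751) = 0.426743
  y ← 1.344767 + 0.48·0.426743 = 1.549604
y(2.06) ≈ 1.5496

1.5496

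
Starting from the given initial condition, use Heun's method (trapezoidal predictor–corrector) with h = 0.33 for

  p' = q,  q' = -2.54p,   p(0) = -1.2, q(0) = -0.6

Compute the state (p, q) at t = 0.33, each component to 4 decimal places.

Heun on (p,q): k1 = f(t_n, state_n); k2 = f(t_n + h, state_n + h·k1); state_{n+1} = state_n + (h/2)·(k1 + k2).
0.000000: (-1.200000, -0.600000)
  k1 = (-0.600000, 3.048000)
  predictor → (-1.398000, 0.405840)
  k2 = (0.405840, 3.550920)
  → (-1.232036, 0.488822)
(p(0.33), q(0.33)) ≈ (-1.2320, 0.4888)

-1.2320, 0.4888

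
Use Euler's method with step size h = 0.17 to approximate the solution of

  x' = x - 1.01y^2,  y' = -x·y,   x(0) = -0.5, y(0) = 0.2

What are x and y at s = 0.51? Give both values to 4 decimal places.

Euler on (x,y): x_{n+1} = x_n + h·x', y_{n+1} = y_n + h·y'.
0.000000: (-0.500000, 0.200000); f=(-0.540400, 0.100000) → (-0.591868, 0.217000)
0.170000: (-0.591868, 0.217000); f=(-0.639428, 0.128435) → (-0.700571, 0.238834)
0.340000: (-0.700571, 0.238834); f=(-0.758183, 0.167320) → (-0.829462, 0.267278)
(x(0.51), y(0.51)) ≈ (-0.8295, 0.2673)

-0.8295, 0.2673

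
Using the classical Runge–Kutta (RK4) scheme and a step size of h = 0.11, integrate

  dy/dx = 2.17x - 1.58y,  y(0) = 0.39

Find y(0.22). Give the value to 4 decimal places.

RK4: k1 = f(x_n, y_n); k2 = f(x_n + h/2, y_n + (h/2)·k1); k3 = f(x_n + h/2, y_n + (h/2)·k2); k4 = f(x_n + h, y_n + h·k3); y_{n+1} = y_n + (h/6)·(k1 + 2k2 + 2k3 + k4).
x=0.000000, y=0.390000:
  k1 = f(0.000000, 0.390000) = -0.616200
  k2 = f(0.055000, 0.356109) = -0.443302
  k3 = f(0.055000, 0.365618) = -0.458327
  k4 = f(0.110000, 0.339584) = -0.297843
  y ← 0.390000 + (0.11/6)·(k1 + 2k2 + 2k3 + k4) = 0.340183
x=0.110000, y=0.340183:
  k1 = f(0.110000, 0.340183) = -0.298789
  k2 = f(0.165000, 0.323749) = -0.153474
  k3 = f(0.165000, 0.331742) = -0.166102
  k4 = f(0.220000, 0.321912) = -0.031220
  y ← 0.340183 + (0.11/6)·(k1 + 2k2 + 2k3 + k4) = 0.322415
y(0.22) ≈ 0.3224

0.3224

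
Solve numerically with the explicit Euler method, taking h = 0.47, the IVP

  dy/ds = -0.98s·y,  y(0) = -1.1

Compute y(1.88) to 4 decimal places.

Euler: y_{n+1} = y_n + h·f(s_n, y_n).
s=0.000000, y=-1.100000: f=0.000000 → y ← -1.100000 + 0.47·0.000000 = -1.100000
s=0.470000, y=-1.100000: f=0.506660 → y ← -1.100000 + 0.47·0.506660 = -0.861870
s=0.940000, y=-0.861870: f=0.793954 → y ← -0.861870 + 0.47·0.793954 = -0.488711
s=1.410000, y=-0.488711: f=0.675301 → y ← -0.488711 + 0.47·0.675301 = -0.171320
y(1.88) ≈ -0.1713

-0.1713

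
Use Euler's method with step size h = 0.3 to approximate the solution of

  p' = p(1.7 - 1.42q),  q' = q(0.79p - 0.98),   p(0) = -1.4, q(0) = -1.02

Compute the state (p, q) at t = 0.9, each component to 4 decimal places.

-6.9206, 0.0087

Euler on (p,q): p_{n+1} = p_n + h·p', q_{n+1} = q_n + h·q'.
0.000000: (-1.400000, -1.020000); f=(-4.407760, 2.127720) → (-2.722328, -0.381684)
0.300000: (-2.722328, -0.381684); f=(-6.103436, 1.194915) → (-4.553359, -0.023210)
0.600000: (-4.553359, -0.023210); f=(-7.890777, 0.106234) → (-6.920592, 0.008661)
(p(0.9), q(0.9)) ≈ (-6.9206, 0.0087)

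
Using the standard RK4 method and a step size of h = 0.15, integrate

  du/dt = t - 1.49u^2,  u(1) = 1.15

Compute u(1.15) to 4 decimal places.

RK4: k1 = f(t_n, u_n); k2 = f(t_n + h/2, u_n + (h/2)·k1); k3 = f(t_n + h/2, u_n + (h/2)·k2); k4 = f(t_n + h, u_n + h·k3); u_{n+1} = u_n + (h/6)·(k1 + 2k2 + 2k3 + k4).
t=1.000000, u=1.150000:
  k1 = f(1.000000, 1.150000) = -0.970525
  k2 = f(1.075000, 1.077211) = -0.653970
  k3 = f(1.075000, 1.100952) = -0.731023
  k4 = f(1.150000, 1.040347) = -0.462658
  u ← 1.150000 + (0.15/6)·(k1 + 2k2 + 2k3 + k4) = 1.044921
u(1.15) ≈ 1.0449

1.0449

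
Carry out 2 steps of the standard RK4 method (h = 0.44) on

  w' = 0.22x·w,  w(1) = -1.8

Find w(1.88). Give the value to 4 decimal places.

-2.3787

RK4: k1 = f(x_n, w_n); k2 = f(x_n + h/2, w_n + (h/2)·k1); k3 = f(x_n + h/2, w_n + (h/2)·k2); k4 = f(x_n + h, w_n + h·k3); w_{n+1} = w_n + (h/6)·(k1 + 2k2 + 2k3 + k4).
x=1.000000, w=-1.800000:
  k1 = f(1.000000, -1.800000) = -0.396000
  k2 = f(1.220000, -1.887120) = -0.506503
  k3 = f(1.220000, -1.911431) = -0.513028
  k4 = f(1.440000, -2.025732) = -0.641752
  w ← -1.800000 + (0.44/6)·(k1 + 2k2 + 2k3 + k4) = -2.025633
x=1.440000, w=-2.025633:
  k1 = f(1.440000, -2.025633) = -0.641721
  k2 = f(1.660000, -2.166812) = -0.791320
  k3 = f(1.660000, -2.199723) = -0.803339
  k4 = f(1.880000, -2.379102) = -0.983997
  w ← -2.025633 + (0.44/6)·(k1 + 2k2 + 2k3 + k4) = -2.378736
w(1.88) ≈ -2.3787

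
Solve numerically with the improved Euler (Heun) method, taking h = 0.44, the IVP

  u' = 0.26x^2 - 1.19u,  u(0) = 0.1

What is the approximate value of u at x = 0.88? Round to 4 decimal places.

Heun: k1 = f(x_n, u_n); k2 = f(x_n + h, u_n + h·k1); u_{n+1} = u_n + (h/2)·(k1 + k2).
x=0.000000, u=0.100000:
  k1 = f(0.000000, 0.100000) = -0.119000
  k2 = f(0.440000, 0.047640) = -0.006356
  u ← 0.100000 + (0.44/2)·(-0.119000 + (-0.006356)) = 0.072422
x=0.440000, u=0.072422:
  k1 = f(0.440000, 0.072422) = -0.035846
  k2 = f(0.880000, 0.056650) = 0.133931
  u ← 0.072422 + (0.44/2)·(-0.035846 + 0.133931) = 0.094000
u(0.88) ≈ 0.0940

0.0940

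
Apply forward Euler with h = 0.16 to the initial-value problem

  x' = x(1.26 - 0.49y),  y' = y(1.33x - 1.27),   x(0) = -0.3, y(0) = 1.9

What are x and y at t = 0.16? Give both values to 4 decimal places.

Euler on (x,y): x_{n+1} = x_n + h·x', y_{n+1} = y_n + h·y'.
0.000000: (-0.300000, 1.900000); f=(-0.098700, -3.171100) → (-0.315792, 1.392624)
(x(0.16), y(0.16)) ≈ (-0.3158, 1.3926)

-0.3158, 1.3926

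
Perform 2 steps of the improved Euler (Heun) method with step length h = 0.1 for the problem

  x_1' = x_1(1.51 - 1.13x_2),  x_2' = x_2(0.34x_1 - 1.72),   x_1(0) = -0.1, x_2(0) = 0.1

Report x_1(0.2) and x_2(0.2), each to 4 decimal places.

-0.1326, 0.0705

Heun on (x_1,x_2): k1 = f(x_n, state_n); k2 = f(x_n + h, state_n + h·k1); state_{n+1} = state_n + (h/2)·(k1 + k2).
0.000000: (-0.100000, 0.100000)
  k1 = (-0.139700, -0.175400)
  predictor → (-0.113970, 0.082460)
  k2 = (-0.161475, -0.145027)
  → (-0.115059, 0.083979)
0.100000: (-0.115059, 0.083979)
  k1 = (-0.162820, -0.147729)
  predictor → (-0.131341, 0.069206)
  k2 = (-0.188053, -0.122124)
  → (-0.132602, 0.070486)
(x_1(0.2), x_2(0.2)) ≈ (-0.1326, 0.0705)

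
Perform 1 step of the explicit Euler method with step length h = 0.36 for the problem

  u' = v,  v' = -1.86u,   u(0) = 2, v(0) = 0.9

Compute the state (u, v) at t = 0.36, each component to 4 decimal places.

2.3240, -0.4392

Euler on (u,v): u_{n+1} = u_n + h·u', v_{n+1} = v_n + h·v'.
0.000000: (2.000000, 0.900000); f=(0.900000, -3.720000) → (2.324000, -0.439200)
(u(0.36), v(0.36)) ≈ (2.3240, -0.4392)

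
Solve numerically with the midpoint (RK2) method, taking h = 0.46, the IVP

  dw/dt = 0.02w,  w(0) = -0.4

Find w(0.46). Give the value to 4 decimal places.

Midpoint: k1 = f(t_n, w_n); k2 = f(t_n + h/2, w_n + (h/2)·k1); w_{n+1} = w_n + h·k2.
t=0.000000, w=-0.400000:
  k1 = f(0.000000, -0.400000) = -0.008000
  k2 = f(0.230000, -0.401840) = -0.008037
  w ← -0.400000 + 0.46·(-0.008037) = -0.403697
w(0.46) ≈ -0.4037

-0.4037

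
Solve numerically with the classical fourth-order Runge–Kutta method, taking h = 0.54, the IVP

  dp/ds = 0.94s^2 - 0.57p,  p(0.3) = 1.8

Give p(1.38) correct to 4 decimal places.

RK4: k1 = f(s_n, p_n); k2 = f(s_n + h/2, p_n + (h/2)·k1); k3 = f(s_n + h/2, p_n + (h/2)·k2); k4 = f(s_n + h, p_n + h·k3); p_{n+1} = p_n + (h/6)·(k1 + 2k2 + 2k3 + k4).
s=0.300000, p=1.800000:
  k1 = f(0.300000, 1.800000) = -0.941400
  k2 = f(0.570000, 1.545822) = -0.575713
  k3 = f(0.570000, 1.644558) = -0.631992
  k4 = f(0.840000, 1.458724) = -0.168209
  p ← 1.800000 + (0.54/6)·(k1 + 2k2 + 2k3 + k4) = 1.482748
s=0.840000, p=1.482748:
  k1 = f(0.840000, 1.482748) = -0.181903
  k2 = f(1.110000, 1.433635) = 0.341002
  k3 = f(1.110000, 1.574819) = 0.260527
  k4 = f(1.380000, 1.623433) = 0.864779
  p ← 1.482748 + (0.54/6)·(k1 + 2k2 + 2k3 + k4) = 1.652483
p(1.38) ≈ 1.6525

1.6525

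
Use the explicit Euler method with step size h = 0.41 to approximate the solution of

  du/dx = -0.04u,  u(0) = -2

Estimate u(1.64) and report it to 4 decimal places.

-1.8720

Euler: u_{n+1} = u_n + h·f(x_n, u_n).
x=0.000000, u=-2.000000: f=0.080000 → u ← -2.000000 + 0.41·0.080000 = -1.967200
x=0.410000, u=-1.967200: f=0.078688 → u ← -1.967200 + 0.41·0.078688 = -1.934938
x=0.820000, u=-1.934938: f=0.077398 → u ← -1.934938 + 0.41·0.077398 = -1.903205
x=1.230000, u=-1.903205: f=0.076128 → u ← -1.903205 + 0.41·0.076128 = -1.871992
u(1.64) ≈ -1.8720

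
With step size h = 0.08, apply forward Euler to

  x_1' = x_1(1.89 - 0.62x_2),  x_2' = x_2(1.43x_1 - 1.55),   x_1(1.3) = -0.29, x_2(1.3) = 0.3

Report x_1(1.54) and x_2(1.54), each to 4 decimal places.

Euler on (x_1,x_2): x_1_{n+1} = x_1_n + h·x_1', x_2_{n+1} = x_2_n + h·x_2'.
1.300000: (-0.290000, 0.300000); f=(-0.494160, -0.589410) → (-0.329533, 0.252847)
1.380000: (-0.329533, 0.252847); f=(-0.571158, -0.511063) → (-0.375225, 0.211962)
1.460000: (-0.375225, 0.211962); f=(-0.659865, -0.442274) → (-0.428015, 0.176580)
(x_1(1.54), x_2(1.54)) ≈ (-0.4280, 0.1766)

-0.4280, 0.1766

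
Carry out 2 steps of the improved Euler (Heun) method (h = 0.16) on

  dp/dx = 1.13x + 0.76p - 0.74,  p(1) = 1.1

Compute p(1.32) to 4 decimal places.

1.6045

Heun: k1 = f(x_n, p_n); k2 = f(x_n + h, p_n + h·k1); p_{n+1} = p_n + (h/2)·(k1 + k2).
x=1.000000, p=1.100000:
  k1 = f(1.000000, 1.100000) = 1.226000
  k2 = f(1.160000, 1.296160) = 1.555882
  p ← 1.100000 + (0.16/2)·(1.226000 + 1.555882) = 1.322551
x=1.160000, p=1.322551:
  k1 = f(1.160000, 1.322551) = 1.575938
  k2 = f(1.320000, 1.574701) = 1.948373
  p ← 1.322551 + (0.16/2)·(1.575938 + 1.948373) = 1.604495
p(1.32) ≈ 1.6045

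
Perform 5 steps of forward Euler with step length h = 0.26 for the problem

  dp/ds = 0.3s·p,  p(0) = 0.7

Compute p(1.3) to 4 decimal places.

Euler: p_{n+1} = p_n + h·f(s_n, p_n).
s=0.000000, p=0.700000: f=0.000000 → p ← 0.700000 + 0.26·0.000000 = 0.700000
s=0.260000, p=0.700000: f=0.054600 → p ← 0.700000 + 0.26·0.054600 = 0.714196
s=0.520000, p=0.714196: f=0.111415 → p ← 0.714196 + 0.26·0.111415 = 0.743164
s=0.780000, p=0.743164: f=0.173900 → p ← 0.743164 + 0.26·0.173900 = 0.788378
s=1.040000, p=0.788378: f=0.245974 → p ← 0.788378 + 0.26·0.245974 = 0.852331
p(1.3) ≈ 0.8523

0.8523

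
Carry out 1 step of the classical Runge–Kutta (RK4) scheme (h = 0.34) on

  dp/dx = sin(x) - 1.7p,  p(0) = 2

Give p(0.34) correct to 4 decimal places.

1.1708

RK4: k1 = f(x_n, p_n); k2 = f(x_n + h/2, p_n + (h/2)·k1); k3 = f(x_n + h/2, p_n + (h/2)·k2); k4 = f(x_n + h, p_n + h·k3); p_{n+1} = p_n + (h/6)·(k1 + 2k2 + 2k3 + k4).
x=0.000000, p=2.000000:
  k1 = f(0.000000, 2.000000) = -3.400000
  k2 = f(0.170000, 1.422000) = -2.248218
  k3 = f(0.170000, 1.617803) = -2.581083
  k4 = f(0.340000, 1.122432) = -1.574647
  p ← 2.000000 + (0.34/6)·(k1 + 2k2 + 2k3 + k4) = 1.170783
p(0.34) ≈ 1.1708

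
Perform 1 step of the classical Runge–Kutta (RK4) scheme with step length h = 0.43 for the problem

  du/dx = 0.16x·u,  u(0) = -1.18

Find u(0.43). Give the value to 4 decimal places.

-1.1976

RK4: k1 = f(x_n, u_n); k2 = f(x_n + h/2, u_n + (h/2)·k1); k3 = f(x_n + h/2, u_n + (h/2)·k2); k4 = f(x_n + h, u_n + h·k3); u_{n+1} = u_n + (h/6)·(k1 + 2k2 + 2k3 + k4).
x=0.000000, u=-1.180000:
  k1 = f(0.000000, -1.180000) = 0.000000
  k2 = f(0.215000, -1.180000) = -0.040592
  k3 = f(0.215000, -1.188727) = -0.040892
  k4 = f(0.430000, -1.197584) = -0.082394
  u ← -1.180000 + (0.43/6)·(k1 + 2k2 + 2k3 + k4) = -1.197584
u(0.43) ≈ -1.1976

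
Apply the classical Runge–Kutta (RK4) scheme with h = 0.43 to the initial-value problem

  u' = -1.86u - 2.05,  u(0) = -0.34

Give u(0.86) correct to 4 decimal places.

RK4: k1 = f(s_n, u_n); k2 = f(s_n + h/2, u_n + (h/2)·k1); k3 = f(s_n + h/2, u_n + (h/2)·k2); k4 = f(s_n + h, u_n + h·k3); u_{n+1} = u_n + (h/6)·(k1 + 2k2 + 2k3 + k4).
s=0.000000, u=-0.340000:
  k1 = f(0.000000, -0.340000) = -1.417600
  k2 = f(0.215000, -0.644784) = -0.850702
  k3 = f(0.215000, -0.522901) = -1.077404
  k4 = f(0.430000, -0.803284) = -0.555892
  u ← -0.340000 + (0.43/6)·(k1 + 2k2 + 2k3 + k4) = -0.757795
s=0.430000, u=-0.757795:
  k1 = f(0.430000, -0.757795) = -0.640500
  k2 = f(0.645000, -0.895503) = -0.384364
  k3 = f(0.645000, -0.840434) = -0.486793
  k4 = f(0.860000, -0.967117) = -0.251163
  u ← -0.757795 + (0.43/6)·(k1 + 2k2 + 2k3 + k4) = -0.946564
u(0.86) ≈ -0.9466

-0.9466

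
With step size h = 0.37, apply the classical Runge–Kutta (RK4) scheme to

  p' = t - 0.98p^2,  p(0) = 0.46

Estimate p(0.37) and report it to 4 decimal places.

RK4: k1 = f(t_n, p_n); k2 = f(t_n + h/2, p_n + (h/2)·k1); k3 = f(t_n + h/2, p_n + (h/2)·k2); k4 = f(t_n + h, p_n + h·k3); p_{n+1} = p_n + (h/6)·(k1 + 2k2 + 2k3 + k4).
t=0.000000, p=0.460000:
  k1 = f(0.000000, 0.460000) = -0.207368
  k2 = f(0.185000, 0.421637) = 0.010778
  k3 = f(0.185000, 0.461994) = -0.024170
  k4 = f(0.370000, 0.451057) = 0.170616
  p ← 0.460000 + (0.37/6)·(k1 + 2k2 + 2k3 + k4) = 0.456082
p(0.37) ≈ 0.4561

0.4561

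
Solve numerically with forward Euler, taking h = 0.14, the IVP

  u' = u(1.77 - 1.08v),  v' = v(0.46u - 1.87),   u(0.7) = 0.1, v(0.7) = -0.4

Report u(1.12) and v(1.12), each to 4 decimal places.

0.2167, -0.1666

Euler on (u,v): u_{n+1} = u_n + h·u', v_{n+1} = v_n + h·v'.
0.700000: (0.100000, -0.400000); f=(0.220200, 0.729600) → (0.130828, -0.297856)
0.840000: (0.130828, -0.297856); f=(0.273651, 0.539065) → (0.169139, -0.222387)
0.980000: (0.169139, -0.222387); f=(0.340000, 0.398561) → (0.216739, -0.166588)
(u(1.12), v(1.12)) ≈ (0.2167, -0.1666)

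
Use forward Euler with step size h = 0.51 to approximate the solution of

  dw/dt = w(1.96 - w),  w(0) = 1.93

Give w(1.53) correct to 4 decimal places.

1.9600

Euler: w_{n+1} = w_n + h·f(t_n, w_n).
t=0.000000, w=1.930000: f=0.057900 → w ← 1.930000 + 0.51·0.057900 = 1.959529
t=0.510000, w=1.959529: f=0.000923 → w ← 1.959529 + 0.51·0.000923 = 1.960000
t=1.020000, w=1.960000: f=0.000001 → w ← 1.960000 + 0.51·0.000001 = 1.960000
w(1.53) ≈ 1.9600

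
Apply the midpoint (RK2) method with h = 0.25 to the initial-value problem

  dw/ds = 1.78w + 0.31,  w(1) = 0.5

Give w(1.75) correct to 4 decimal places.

2.3073

Midpoint: k1 = f(s_n, w_n); k2 = f(s_n + h/2, w_n + (h/2)·k1); w_{n+1} = w_n + h·k2.
s=1.000000, w=0.500000:
  k1 = f(1.000000, 0.500000) = 1.200000
  k2 = f(1.125000, 0.650000) = 1.467000
  w ← 0.500000 + 0.25·1.467000 = 0.866750
s=1.250000, w=0.866750:
  k1 = f(1.250000, 0.866750) = 1.852815
  k2 = f(1.375000, 1.098352) = 2.265066
  w ← 0.866750 + 0.25·2.265066 = 1.433017
s=1.500000, w=1.433017:
  k1 = f(1.500000, 1.433017) = 2.860770
  k2 = f(1.625000, 1.790613) = 3.497291
  w ← 1.433017 + 0.25·3.497291 = 2.307339
w(1.75) ≈ 2.3073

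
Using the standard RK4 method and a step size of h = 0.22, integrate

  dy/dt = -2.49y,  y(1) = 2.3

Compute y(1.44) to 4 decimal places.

RK4: k1 = f(t_n, y_n); k2 = f(t_n + h/2, y_n + (h/2)·k1); k3 = f(t_n + h/2, y_n + (h/2)·k2); k4 = f(t_n + h, y_n + h·k3); y_{n+1} = y_n + (h/6)·(k1 + 2k2 + 2k3 + k4).
t=1.000000, y=2.300000:
  k1 = f(1.000000, 2.300000) = -5.727000
  k2 = f(1.110000, 1.670030) = -4.158375
  k3 = f(1.110000, 1.842579) = -4.588021
  k4 = f(1.220000, 1.290635) = -3.213682
  y ← 2.300000 + (0.22/6)·(k1 + 2k2 + 2k3 + k4) = 1.330773
t=1.220000, y=1.330773:
  k1 = f(1.220000, 1.330773) = -3.313624
  k2 = f(1.330000, 0.966274) = -2.406022
  k3 = f(1.330000, 1.066110) = -2.654614
  k4 = f(1.440000, 0.746757) = -1.859426
  y ← 1.330773 + (0.22/6)·(k1 + 2k2 + 2k3 + k4) = 0.769981
y(1.44) ≈ 0.7700

0.7700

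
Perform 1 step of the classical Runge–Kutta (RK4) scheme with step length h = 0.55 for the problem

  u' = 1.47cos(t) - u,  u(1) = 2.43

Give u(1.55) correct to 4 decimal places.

RK4: k1 = f(t_n, u_n); k2 = f(t_n + h/2, u_n + (h/2)·k1); k3 = f(t_n + h/2, u_n + (h/2)·k2); k4 = f(t_n + h, u_n + h·k3); u_{n+1} = u_n + (h/6)·(k1 + 2k2 + 2k3 + k4).
t=1.000000, u=2.430000:
  k1 = f(1.000000, 2.430000) = -1.635756
  k2 = f(1.275000, 1.980167) = -1.551660
  k3 = f(1.275000, 2.003294) = -1.574786
  k4 = f(1.550000, 1.563868) = -1.533299
  u ← 2.430000 + (0.55/6)·(k1 + 2k2 + 2k3 + k4) = 1.566322
u(1.55) ≈ 1.5663

1.5663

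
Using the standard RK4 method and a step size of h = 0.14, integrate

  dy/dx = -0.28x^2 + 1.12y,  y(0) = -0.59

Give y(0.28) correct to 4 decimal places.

-0.8095

RK4: k1 = f(x_n, y_n); k2 = f(x_n + h/2, y_n + (h/2)·k1); k3 = f(x_n + h/2, y_n + (h/2)·k2); k4 = f(x_n + h, y_n + h·k3); y_{n+1} = y_n + (h/6)·(k1 + 2k2 + 2k3 + k4).
x=0.000000, y=-0.590000:
  k1 = f(0.000000, -0.590000) = -0.660800
  k2 = f(0.070000, -0.636256) = -0.713979
  k3 = f(0.070000, -0.639979) = -0.718148
  k4 = f(0.140000, -0.690541) = -0.778894
  y ← -0.590000 + (0.14/6)·(k1 + 2k2 + 2k3 + k4) = -0.690425
x=0.140000, y=-0.690425:
  k1 = f(0.140000, -0.690425) = -0.778764
  k2 = f(0.210000, -0.744939) = -0.846680
  k3 = f(0.210000, -0.749693) = -0.852004
  k4 = f(0.280000, -0.809706) = -0.928823
  y ← -0.690425 + (0.14/6)·(k1 + 2k2 + 2k3 + k4) = -0.809541
y(0.28) ≈ -0.8095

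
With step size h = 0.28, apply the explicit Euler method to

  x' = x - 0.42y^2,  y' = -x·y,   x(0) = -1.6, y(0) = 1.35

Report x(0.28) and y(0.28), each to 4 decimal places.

-2.2623, 1.9548

Euler on (x,y): x_{n+1} = x_n + h·x', y_{n+1} = y_n + h·y'.
0.000000: (-1.600000, 1.350000); f=(-2.365450, 2.160000) → (-2.262326, 1.954800)
(x(0.28), y(0.28)) ≈ (-2.2623, 1.9548)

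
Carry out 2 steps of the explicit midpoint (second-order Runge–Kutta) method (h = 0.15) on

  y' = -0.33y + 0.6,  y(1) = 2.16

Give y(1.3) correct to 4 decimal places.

2.1278

Midpoint: k1 = f(s_n, y_n); k2 = f(s_n + h/2, y_n + (h/2)·k1); y_{n+1} = y_n + h·k2.
s=1.000000, y=2.160000:
  k1 = f(1.000000, 2.160000) = -0.112800
  k2 = f(1.075000, 2.151540) = -0.110008
  y ← 2.160000 + 0.15·(-0.110008) = 2.143499
s=1.150000, y=2.143499:
  k1 = f(1.150000, 2.143499) = -0.107355
  k2 = f(1.225000, 2.135447) = -0.104698
  y ← 2.143499 + 0.15·(-0.104698) = 2.127794
y(1.3) ≈ 2.1278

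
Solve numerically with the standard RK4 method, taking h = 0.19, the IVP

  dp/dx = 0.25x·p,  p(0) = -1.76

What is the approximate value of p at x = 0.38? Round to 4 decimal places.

-1.7921

RK4: k1 = f(x_n, p_n); k2 = f(x_n + h/2, p_n + (h/2)·k1); k3 = f(x_n + h/2, p_n + (h/2)·k2); k4 = f(x_n + h, p_n + h·k3); p_{n+1} = p_n + (h/6)·(k1 + 2k2 + 2k3 + k4).
x=0.000000, p=-1.760000:
  k1 = f(0.000000, -1.760000) = 0.000000
  k2 = f(0.095000, -1.760000) = -0.041800
  k3 = f(0.095000, -1.763971) = -0.041894
  k4 = f(0.190000, -1.767960) = -0.083978
  p ← -1.760000 + (0.19/6)·(k1 + 2k2 + 2k3 + k4) = -1.767960
x=0.190000, p=-1.767960:
  k1 = f(0.190000, -1.767960) = -0.083978
  k2 = f(0.285000, -1.775938) = -0.126536
  k3 = f(0.285000, -1.779981) = -0.126824
  k4 = f(0.380000, -1.792056) = -0.170245
  p ← -1.767960 + (0.19/6)·(k1 + 2k2 + 2k3 + k4) = -1.792056
p(0.38) ≈ -1.7921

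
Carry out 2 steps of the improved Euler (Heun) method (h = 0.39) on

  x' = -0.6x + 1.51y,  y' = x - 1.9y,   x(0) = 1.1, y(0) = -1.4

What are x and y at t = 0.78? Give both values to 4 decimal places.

0.3160, -0.3308

Heun on (x,y): k1 = f(t_n, state_n); k2 = f(t_n + h, state_n + h·k1); state_{n+1} = state_n + (h/2)·(k1 + k2).
0.000000: (1.100000, -1.400000)
  k1 = (-2.774000, 3.760000)
  predictor → (0.018140, 0.066400)
  k2 = (0.089380, -0.108020)
  → (0.576499, -0.687864)
0.390000: (0.576499, -0.687864)
  k1 = (-1.384574, 1.883441)
  predictor → (0.036515, 0.046678)
  k2 = (0.048574, -0.052173)
  → (0.315979, -0.330767)
(x(0.78), y(0.78)) ≈ (0.3160, -0.3308)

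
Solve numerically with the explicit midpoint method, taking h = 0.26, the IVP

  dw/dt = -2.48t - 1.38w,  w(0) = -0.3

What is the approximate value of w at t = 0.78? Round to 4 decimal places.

-0.6623

Midpoint: k1 = f(t_n, w_n); k2 = f(t_n + h/2, w_n + (h/2)·k1); w_{n+1} = w_n + h·k2.
t=0.000000, w=-0.300000:
  k1 = f(0.000000, -0.300000) = 0.414000
  k2 = f(0.130000, -0.246180) = 0.017328
  w ← -0.300000 + 0.26·0.017328 = -0.295495
t=0.260000, w=-0.295495:
  k1 = f(0.260000, -0.295495) = -0.237017
  k2 = f(0.390000, -0.326307) = -0.516897
  w ← -0.295495 + 0.26·(-0.516897) = -0.429888
t=0.520000, w=-0.429888:
  k1 = f(0.520000, -0.429888) = -0.696355
  k2 = f(0.650000, -0.520414) = -0.893829
  w ← -0.429888 + 0.26·(-0.893829) = -0.662283
w(0.78) ≈ -0.6623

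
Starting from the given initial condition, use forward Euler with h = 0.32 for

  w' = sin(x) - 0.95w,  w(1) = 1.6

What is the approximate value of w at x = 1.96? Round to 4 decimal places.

1.2049

Euler: w_{n+1} = w_n + h·f(x_n, w_n).
x=1.000000, w=1.600000: f=-0.678529 → w ← 1.600000 + 0.32·(-0.678529) = 1.382871
x=1.320000, w=1.382871: f=-0.345012 → w ← 1.382871 + 0.32·(-0.345012) = 1.272467
x=1.640000, w=1.272467: f=-0.211237 → w ← 1.272467 + 0.32·(-0.211237) = 1.204871
w(1.96) ≈ 1.2049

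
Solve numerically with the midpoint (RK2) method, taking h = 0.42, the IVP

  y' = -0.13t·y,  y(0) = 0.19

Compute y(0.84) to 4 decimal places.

0.1814

Midpoint: k1 = f(t_n, y_n); k2 = f(t_n + h/2, y_n + (h/2)·k1); y_{n+1} = y_n + h·k2.
t=0.000000, y=0.190000:
  k1 = f(0.000000, 0.190000) = 0.000000
  k2 = f(0.210000, 0.190000) = -0.005187
  y ← 0.190000 + 0.42·(-0.005187) = 0.187821
t=0.420000, y=0.187821:
  k1 = f(0.420000, 0.187821) = -0.010255
  k2 = f(0.630000, 0.185668) = -0.015206
  y ← 0.187821 + 0.42·(-0.015206) = 0.181435
y(0.84) ≈ 0.1814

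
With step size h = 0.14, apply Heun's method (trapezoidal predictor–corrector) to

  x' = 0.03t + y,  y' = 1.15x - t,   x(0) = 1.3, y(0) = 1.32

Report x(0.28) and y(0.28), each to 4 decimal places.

Heun on (x,y): k1 = f(t_n, state_n); k2 = f(t_n + h, state_n + h·k1); state_{n+1} = state_n + (h/2)·(k1 + k2).
0.000000: (1.300000, 1.320000)
  k1 = (1.320000, 1.495000)
  predictor → (1.484800, 1.529300)
  k2 = (1.533500, 1.567520)
  → (1.499745, 1.534376)
0.140000: (1.499745, 1.534376)
  k1 = (1.538576, 1.584707)
  predictor → (1.715146, 1.756235)
  k2 = (1.764635, 1.692418)
  → (1.730970, 1.763775)
(x(0.28), y(0.28)) ≈ (1.7310, 1.7638)

1.7310, 1.7638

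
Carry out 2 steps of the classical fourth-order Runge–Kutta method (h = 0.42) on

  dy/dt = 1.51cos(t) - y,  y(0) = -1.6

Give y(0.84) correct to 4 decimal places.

0.0489

RK4: k1 = f(t_n, y_n); k2 = f(t_n + h/2, y_n + (h/2)·k1); k3 = f(t_n + h/2, y_n + (h/2)·k2); k4 = f(t_n + h, y_n + h·k3); y_{n+1} = y_n + (h/6)·(k1 + 2k2 + 2k3 + k4).
t=0.000000, y=-1.600000:
  k1 = f(0.000000, -1.600000) = 3.110000
  k2 = f(0.210000, -0.946900) = 2.423727
  k3 = f(0.210000, -1.091017) = 2.567844
  k4 = f(0.420000, -0.521505) = 1.900270
  y ← -1.600000 + (0.42/6)·(k1 + 2k2 + 2k3 + k4) = -0.550461
t=0.420000, y=-0.550461:
  k1 = f(0.420000, -0.550461) = 1.929226
  k2 = f(0.630000, -0.145324) = 1.365445
  k3 = f(0.630000, -0.263718) = 1.483839
  k4 = f(0.840000, 0.072751) = 0.935118
  y ← -0.550461 + (0.42/6)·(k1 + 2k2 + 2k3 + k4) = 0.048943
y(0.84) ≈ 0.0489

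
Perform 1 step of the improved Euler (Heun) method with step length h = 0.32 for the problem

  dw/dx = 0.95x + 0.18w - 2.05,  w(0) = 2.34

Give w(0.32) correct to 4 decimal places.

1.8524

Heun: k1 = f(x_n, w_n); k2 = f(x_n + h, w_n + h·k1); w_{n+1} = w_n + (h/2)·(k1 + k2).
x=0.000000, w=2.340000:
  k1 = f(0.000000, 2.340000) = -1.628800
  k2 = f(0.320000, 1.818784) = -1.418619
  w ← 2.340000 + (0.32/2)·(-1.628800 + (-1.418619)) = 1.852413
w(0.32) ≈ 1.8524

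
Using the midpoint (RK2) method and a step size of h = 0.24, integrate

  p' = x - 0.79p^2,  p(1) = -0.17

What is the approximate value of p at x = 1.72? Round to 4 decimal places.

0.7346

Midpoint: k1 = f(x_n, p_n); k2 = f(x_n + h/2, p_n + (h/2)·k1); p_{n+1} = p_n + h·k2.
x=1.000000, p=-0.170000:
  k1 = f(1.000000, -0.170000) = 0.977169
  k2 = f(1.120000, -0.052740) = 1.117803
  p ← -0.170000 + 0.24·1.117803 = 0.098273
x=1.240000, p=0.098273:
  k1 = f(1.240000, 0.098273) = 1.232371
  k2 = f(1.360000, 0.246157) = 1.312131
  p ← 0.098273 + 0.24·1.312131 = 0.413184
x=1.480000, p=0.413184:
  k1 = f(1.480000, 0.413184) = 1.345130
  k2 = f(1.600000, 0.574600) = 1.339170
  p ← 0.413184 + 0.24·1.339170 = 0.734585
p(1.72) ≈ 0.7346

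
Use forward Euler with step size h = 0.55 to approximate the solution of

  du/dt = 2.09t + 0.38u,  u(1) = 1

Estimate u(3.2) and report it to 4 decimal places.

12.7368

Euler: u_{n+1} = u_n + h·f(t_n, u_n).
t=1.000000, u=1.000000: f=2.470000 → u ← 1.000000 + 0.55·2.470000 = 2.358500
t=1.550000, u=2.358500: f=4.135730 → u ← 2.358500 + 0.55·4.135730 = 4.633152
t=2.100000, u=4.633152: f=6.149598 → u ← 4.633152 + 0.55·6.149598 = 8.015430
t=2.650000, u=8.015430: f=8.584363 → u ← 8.015430 + 0.55·8.584363 = 12.736830
u(3.2) ≈ 12.7368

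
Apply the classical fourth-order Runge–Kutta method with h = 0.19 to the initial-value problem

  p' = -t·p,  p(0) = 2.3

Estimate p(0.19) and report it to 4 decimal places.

2.2589

RK4: k1 = f(t_n, p_n); k2 = f(t_n + h/2, p_n + (h/2)·k1); k3 = f(t_n + h/2, p_n + (h/2)·k2); k4 = f(t_n + h, p_n + h·k3); p_{n+1} = p_n + (h/6)·(k1 + 2k2 + 2k3 + k4).
t=0.000000, p=2.300000:
  k1 = f(0.000000, 2.300000) = 0.000000
  k2 = f(0.095000, 2.300000) = -0.218500
  k3 = f(0.095000, 2.279242) = -0.216528
  k4 = f(0.190000, 2.258860) = -0.429183
  p ← 2.300000 + (0.19/6)·(k1 + 2k2 + 2k3 + k4) = 2.258857
p(0.19) ≈ 2.2589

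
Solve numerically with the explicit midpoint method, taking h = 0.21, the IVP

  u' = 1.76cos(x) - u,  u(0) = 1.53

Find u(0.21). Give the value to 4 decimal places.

1.5712

Midpoint: k1 = f(x_n, u_n); k2 = f(x_n + h/2, u_n + (h/2)·k1); u_{n+1} = u_n + h·k2.
x=0.000000, u=1.530000:
  k1 = f(0.000000, 1.530000) = 0.230000
  k2 = f(0.105000, 1.554150) = 0.196157
  u ← 1.530000 + 0.21·0.196157 = 1.571193
u(0.21) ≈ 1.5712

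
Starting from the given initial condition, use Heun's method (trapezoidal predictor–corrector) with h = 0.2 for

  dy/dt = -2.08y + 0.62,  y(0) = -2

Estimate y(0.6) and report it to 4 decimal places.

-0.3947

Heun: k1 = f(t_n, y_n); k2 = f(t_n + h, y_n + h·k1); y_{n+1} = y_n + (h/2)·(k1 + k2).
t=0.000000, y=-2.000000:
  k1 = f(0.000000, -2.000000) = 4.780000
  k2 = f(0.200000, -1.044000) = 2.791520
  y ← -2.000000 + (0.2/2)·(4.780000 + 2.791520) = -1.242848
t=0.200000, y=-1.242848:
  k1 = f(0.200000, -1.242848) = 3.205124
  k2 = f(0.400000, -0.601823) = 1.871792
  y ← -1.242848 + (0.2/2)·(3.205124 + 1.871792) = -0.735156
t=0.400000, y=-0.735156:
  k1 = f(0.400000, -0.735156) = 2.149125
  k2 = f(0.600000, -0.305331) = 1.255089
  y ← -0.735156 + (0.2/2)·(2.149125 + 1.255089) = -0.394735
y(0.6) ≈ -0.3947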